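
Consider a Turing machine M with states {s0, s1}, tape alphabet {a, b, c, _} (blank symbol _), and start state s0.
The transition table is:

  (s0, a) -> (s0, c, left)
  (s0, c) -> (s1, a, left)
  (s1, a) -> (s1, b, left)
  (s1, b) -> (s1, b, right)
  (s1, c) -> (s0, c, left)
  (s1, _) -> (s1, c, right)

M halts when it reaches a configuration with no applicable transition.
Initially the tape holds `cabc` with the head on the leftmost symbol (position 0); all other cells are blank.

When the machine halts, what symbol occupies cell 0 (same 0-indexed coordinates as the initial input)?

b

s0 | __[c]abc   read c → write a, move left, go to s1
s1 | _[_]aabc   read _ → write c, move right, go to s1
s1 | _c[a]abc   read a → write b, move left, go to s1
s1 | _[c]babc   read c → write c, move left, go to s0
s0 | [_]cbabc
Cell 0 holds b when M halts.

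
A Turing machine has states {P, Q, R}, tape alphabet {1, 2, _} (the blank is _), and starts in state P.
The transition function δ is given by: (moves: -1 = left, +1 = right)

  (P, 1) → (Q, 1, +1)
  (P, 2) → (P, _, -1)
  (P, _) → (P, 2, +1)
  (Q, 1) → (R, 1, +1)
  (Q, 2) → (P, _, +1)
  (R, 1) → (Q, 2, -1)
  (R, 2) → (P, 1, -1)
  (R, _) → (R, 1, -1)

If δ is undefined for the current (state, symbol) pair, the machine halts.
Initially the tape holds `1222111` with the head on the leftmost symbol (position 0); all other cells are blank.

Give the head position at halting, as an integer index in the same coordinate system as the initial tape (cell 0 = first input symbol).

state=P head=0 tape=[1]222111   (P,1)→(Q,1,+1)
state=Q head=1 tape=1[2]22111   (Q,2)→(P,_,+1)
state=P head=2 tape=1_[2]2111   (P,2)→(P,_,-1)
state=P head=1 tape=1[_]_2111   (P,_)→(P,2,+1)
state=P head=2 tape=12[_]2111   (P,_)→(P,2,+1)
state=P head=3 tape=122[2]111   (P,2)→(P,_,-1)
state=P head=2 tape=12[2]_111   (P,2)→(P,_,-1)
state=P head=1 tape=1[2]__111   (P,2)→(P,_,-1)
state=P head=0 tape=[1]___111   (P,1)→(Q,1,+1)
state=Q head=1 tape=1[_]__111
At halt the head is at cell 1.

1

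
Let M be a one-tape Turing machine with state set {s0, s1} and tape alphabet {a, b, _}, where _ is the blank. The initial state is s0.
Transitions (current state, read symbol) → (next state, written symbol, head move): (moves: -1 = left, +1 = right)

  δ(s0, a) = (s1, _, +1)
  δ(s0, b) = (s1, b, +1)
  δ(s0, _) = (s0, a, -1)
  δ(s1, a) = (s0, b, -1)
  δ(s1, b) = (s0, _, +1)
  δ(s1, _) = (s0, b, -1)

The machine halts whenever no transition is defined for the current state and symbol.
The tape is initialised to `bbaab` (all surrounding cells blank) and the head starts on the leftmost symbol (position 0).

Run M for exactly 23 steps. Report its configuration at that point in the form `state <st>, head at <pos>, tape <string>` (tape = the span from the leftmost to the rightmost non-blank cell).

state=s0 head=0 tape=[b]baab___   (s0,b)→(s1,b,+1)
state=s1 head=1 tape=b[b]aab___   (s1,b)→(s0,_,+1)
state=s0 head=2 tape=b_[a]ab___   (s0,a)→(s1,_,+1)
state=s1 head=3 tape=b__[a]b___   (s1,a)→(s0,b,-1)
state=s0 head=2 tape=b_[_]bb___   (s0,_)→(s0,a,-1)
state=s0 head=1 tape=b[_]abb___   (s0,_)→(s0,a,-1)
state=s0 head=0 tape=[b]aabb___   (s0,b)→(s1,b,+1)
state=s1 head=1 tape=b[a]abb___   (s1,a)→(s0,b,-1)
state=s0 head=0 tape=[b]babb___   (s0,b)→(s1,b,+1)
state=s1 head=1 tape=b[b]abb___   (s1,b)→(s0,_,+1)
state=s0 head=2 tape=b_[a]bb___   (s0,a)→(s1,_,+1)
state=s1 head=3 tape=b__[b]b___   (s1,b)→(s0,_,+1)
state=s0 head=4 tape=b___[b]___   (s0,b)→(s1,b,+1)
state=s1 head=5 tape=b___b[_]__   (s1,_)→(s0,b,-1)
state=s0 head=4 tape=b___[b]b__   (s0,b)→(s1,b,+1)
state=s1 head=5 tape=b___b[b]__   (s1,b)→(s0,_,+1)
state=s0 head=6 tape=b___b_[_]_   (s0,_)→(s0,a,-1)
state=s0 head=5 tape=b___b[_]a_   (s0,_)→(s0,a,-1)
state=s0 head=4 tape=b___[b]aa_   (s0,b)→(s1,b,+1)
state=s1 head=5 tape=b___b[a]a_   (s1,a)→(s0,b,-1)
state=s0 head=4 tape=b___[b]ba_   (s0,b)→(s1,b,+1)
state=s1 head=5 tape=b___b[b]a_   (s1,b)→(s0,_,+1)
state=s0 head=6 tape=b___b_[a]_   (s0,a)→(s1,_,+1)
state=s1 head=7 tape=b___b__[_]
After 23 steps: state s1, head at 7, tape b___b.

state s1, head at 7, tape b___b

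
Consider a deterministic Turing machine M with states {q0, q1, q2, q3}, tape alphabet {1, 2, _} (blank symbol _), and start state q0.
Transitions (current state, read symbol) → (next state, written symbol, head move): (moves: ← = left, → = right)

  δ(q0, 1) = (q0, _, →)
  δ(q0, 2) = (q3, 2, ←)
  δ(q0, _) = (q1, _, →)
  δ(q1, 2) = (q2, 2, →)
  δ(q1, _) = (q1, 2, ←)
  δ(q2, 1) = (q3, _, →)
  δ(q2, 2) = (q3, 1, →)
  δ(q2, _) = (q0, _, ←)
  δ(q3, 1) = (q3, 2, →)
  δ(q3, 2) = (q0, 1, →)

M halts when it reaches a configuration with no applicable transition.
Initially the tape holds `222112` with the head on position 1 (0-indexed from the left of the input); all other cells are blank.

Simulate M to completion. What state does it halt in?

state=q0 head=1 tape=2[2]2112   (q0,2)→(q3,2,←)
state=q3 head=0 tape=[2]22112   (q3,2)→(q0,1,→)
state=q0 head=1 tape=1[2]2112   (q0,2)→(q3,2,←)
state=q3 head=0 tape=[1]22112   (q3,1)→(q3,2,→)
state=q3 head=1 tape=2[2]2112   (q3,2)→(q0,1,→)
state=q0 head=2 tape=21[2]112   (q0,2)→(q3,2,←)
state=q3 head=1 tape=2[1]2112   (q3,1)→(q3,2,→)
state=q3 head=2 tape=22[2]112   (q3,2)→(q0,1,→)
state=q0 head=3 tape=221[1]12   (q0,1)→(q0,_,→)
state=q0 head=4 tape=221_[1]2   (q0,1)→(q0,_,→)
state=q0 head=5 tape=221__[2]   (q0,2)→(q3,2,←)
state=q3 head=4 tape=221_[_]2
No transition is defined for (q3, _); M halts in state q3.

q3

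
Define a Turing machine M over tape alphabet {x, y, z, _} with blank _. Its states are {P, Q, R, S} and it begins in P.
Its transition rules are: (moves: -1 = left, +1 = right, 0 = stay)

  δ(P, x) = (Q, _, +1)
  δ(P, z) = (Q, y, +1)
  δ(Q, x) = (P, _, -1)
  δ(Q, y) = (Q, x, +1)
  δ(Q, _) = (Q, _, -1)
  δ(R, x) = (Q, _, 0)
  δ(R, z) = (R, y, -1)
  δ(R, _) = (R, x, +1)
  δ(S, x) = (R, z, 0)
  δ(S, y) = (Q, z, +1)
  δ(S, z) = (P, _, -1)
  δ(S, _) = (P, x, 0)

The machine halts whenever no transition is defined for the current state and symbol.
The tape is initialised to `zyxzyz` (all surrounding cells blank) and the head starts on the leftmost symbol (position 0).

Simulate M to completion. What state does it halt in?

P | _[z]yxzyz   read z → write y, move +1, go to Q
Q | _y[y]xzyz   read y → write x, move +1, go to Q
Q | _yx[x]zyz   read x → write _, move -1, go to P
P | _y[x]_zyz   read x → write _, move +1, go to Q
Q | _y_[_]zyz   read _ → write _, move -1, go to Q
Q | _y[_]_zyz   read _ → write _, move -1, go to Q
Q | _[y]__zyz   read y → write x, move +1, go to Q
Q | _x[_]_zyz   read _ → write _, move -1, go to Q
Q | _[x]__zyz   read x → write _, move -1, go to P
P | [_]___zyz
No transition is defined for (P, _); M halts in state P.

P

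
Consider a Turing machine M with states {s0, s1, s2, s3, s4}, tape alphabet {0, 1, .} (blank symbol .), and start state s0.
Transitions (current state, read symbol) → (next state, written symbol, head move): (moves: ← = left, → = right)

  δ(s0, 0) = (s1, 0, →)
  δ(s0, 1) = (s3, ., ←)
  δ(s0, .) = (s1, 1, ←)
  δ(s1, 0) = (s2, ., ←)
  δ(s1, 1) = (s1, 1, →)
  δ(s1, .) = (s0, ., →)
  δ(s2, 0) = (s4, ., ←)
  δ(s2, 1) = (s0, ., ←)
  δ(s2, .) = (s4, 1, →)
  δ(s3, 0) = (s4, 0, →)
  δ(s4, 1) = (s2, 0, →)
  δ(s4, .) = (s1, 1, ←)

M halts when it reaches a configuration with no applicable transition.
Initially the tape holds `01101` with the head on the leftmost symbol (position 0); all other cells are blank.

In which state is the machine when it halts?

s3

s0 | .[0]1101   read 0 → write 0, move →, go to s1
s1 | .0[1]101   read 1 → write 1, move →, go to s1
s1 | .01[1]01   read 1 → write 1, move →, go to s1
s1 | .011[0]1   read 0 → write ., move ←, go to s2
s2 | .01[1].1   read 1 → write ., move ←, go to s0
s0 | .0[1]..1   read 1 → write ., move ←, go to s3
s3 | .[0]...1   read 0 → write 0, move →, go to s4
s4 | .0[.]..1   read . → write 1, move ←, go to s1
s1 | .[0]1..1   read 0 → write ., move ←, go to s2
s2 | [.].1..1   read . → write 1, move →, go to s4
s4 | 1[.]1..1   read . → write 1, move ←, go to s1
s1 | [1]11..1   read 1 → write 1, move →, go to s1
s1 | 1[1]1..1   read 1 → write 1, move →, go to s1
s1 | 11[1]..1   read 1 → write 1, move →, go to s1
s1 | 111[.].1   read . → write ., move →, go to s0
s0 | 111.[.]1   read . → write 1, move ←, go to s1
s1 | 111[.]11   read . → write ., move →, go to s0
s0 | 111.[1]1   read 1 → write ., move ←, go to s3
s3 | 111[.].1
No transition is defined for (s3, .); M halts in state s3.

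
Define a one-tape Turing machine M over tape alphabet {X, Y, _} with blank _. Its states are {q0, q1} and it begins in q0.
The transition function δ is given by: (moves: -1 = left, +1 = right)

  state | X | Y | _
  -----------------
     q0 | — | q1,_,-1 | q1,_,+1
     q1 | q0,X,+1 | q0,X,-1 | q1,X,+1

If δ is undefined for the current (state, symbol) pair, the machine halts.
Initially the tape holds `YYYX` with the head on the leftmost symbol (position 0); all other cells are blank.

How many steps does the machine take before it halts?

4

state=q0 head=0 tape=_[Y]YYX   (q0,Y)→(q1,_,-1)
state=q1 head=-1 tape=[_]_YYX   (q1,_)→(q1,X,+1)
state=q1 head=0 tape=X[_]YYX   (q1,_)→(q1,X,+1)
state=q1 head=1 tape=XX[Y]YX   (q1,Y)→(q0,X,-1)
state=q0 head=0 tape=X[X]XYX
M halts after 4 transitions.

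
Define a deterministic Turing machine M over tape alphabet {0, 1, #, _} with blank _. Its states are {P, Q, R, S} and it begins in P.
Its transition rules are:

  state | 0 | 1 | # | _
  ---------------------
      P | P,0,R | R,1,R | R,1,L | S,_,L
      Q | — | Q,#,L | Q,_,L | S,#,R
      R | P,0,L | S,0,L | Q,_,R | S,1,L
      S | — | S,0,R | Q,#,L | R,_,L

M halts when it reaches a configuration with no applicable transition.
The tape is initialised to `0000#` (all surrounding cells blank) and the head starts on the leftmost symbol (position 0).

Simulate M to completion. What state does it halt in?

S

P | [0]000#__   read 0 → write 0, move R, go to P
P | 0[0]00#__   read 0 → write 0, move R, go to P
P | 00[0]0#__   read 0 → write 0, move R, go to P
P | 000[0]#__   read 0 → write 0, move R, go to P
P | 0000[#]__   read # → write 1, move L, go to R
R | 000[0]1__   read 0 → write 0, move L, go to P
P | 00[0]01__   read 0 → write 0, move R, go to P
P | 000[0]1__   read 0 → write 0, move R, go to P
P | 0000[1]__   read 1 → write 1, move R, go to R
R | 00001[_]_   read _ → write 1, move L, go to S
S | 0000[1]1_   read 1 → write 0, move R, go to S
S | 00000[1]_   read 1 → write 0, move R, go to S
S | 000000[_]   read _ → write _, move L, go to R
R | 00000[0]_   read 0 → write 0, move L, go to P
P | 0000[0]0_   read 0 → write 0, move R, go to P
P | 00000[0]_   read 0 → write 0, move R, go to P
P | 000000[_]   read _ → write _, move L, go to S
S | 00000[0]_
No transition is defined for (S, 0); M halts in state S.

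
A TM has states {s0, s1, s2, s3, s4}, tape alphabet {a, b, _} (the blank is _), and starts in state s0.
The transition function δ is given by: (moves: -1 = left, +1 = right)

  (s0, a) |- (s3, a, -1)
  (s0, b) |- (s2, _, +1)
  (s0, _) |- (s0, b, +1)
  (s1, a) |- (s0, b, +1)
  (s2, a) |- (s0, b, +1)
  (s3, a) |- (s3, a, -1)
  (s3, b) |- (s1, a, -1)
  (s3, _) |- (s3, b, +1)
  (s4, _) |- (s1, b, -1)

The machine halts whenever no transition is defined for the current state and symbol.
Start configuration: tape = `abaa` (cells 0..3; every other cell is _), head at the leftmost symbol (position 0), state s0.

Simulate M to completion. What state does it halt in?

s1

state=s0 head=0 tape=__[a]baa   (s0,a)→(s3,a,-1)
state=s3 head=-1 tape=_[_]abaa   (s3,_)→(s3,b,+1)
state=s3 head=0 tape=_b[a]baa   (s3,a)→(s3,a,-1)
state=s3 head=-1 tape=_[b]abaa   (s3,b)→(s1,a,-1)
state=s1 head=-2 tape=[_]aabaa
No transition is defined for (s1, _); M halts in state s1.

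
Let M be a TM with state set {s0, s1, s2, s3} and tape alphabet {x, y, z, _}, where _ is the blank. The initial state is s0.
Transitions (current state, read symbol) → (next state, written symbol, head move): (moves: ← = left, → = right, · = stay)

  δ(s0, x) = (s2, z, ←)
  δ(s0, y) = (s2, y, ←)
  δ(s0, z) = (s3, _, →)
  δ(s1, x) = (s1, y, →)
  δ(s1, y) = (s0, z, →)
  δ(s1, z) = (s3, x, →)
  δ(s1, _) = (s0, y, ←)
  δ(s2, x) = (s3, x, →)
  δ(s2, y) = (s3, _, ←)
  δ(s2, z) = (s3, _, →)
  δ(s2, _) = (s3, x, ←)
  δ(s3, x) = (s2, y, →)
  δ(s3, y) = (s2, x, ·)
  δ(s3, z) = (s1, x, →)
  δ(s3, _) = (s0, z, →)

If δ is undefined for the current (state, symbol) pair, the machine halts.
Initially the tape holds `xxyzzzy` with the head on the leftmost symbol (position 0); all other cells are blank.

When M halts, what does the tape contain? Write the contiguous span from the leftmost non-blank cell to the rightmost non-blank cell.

xxxz_xxxz

state=s0 head=0 tape=__[x]xyzzzy__   (s0,x)→(s2,z,←)
state=s2 head=-1 tape=_[_]zxyzzzy__   (s2,_)→(s3,x,←)
state=s3 head=-2 tape=[_]xzxyzzzy__   (s3,_)→(s0,z,→)
state=s0 head=-1 tape=z[x]zxyzzzy__   (s0,x)→(s2,z,←)
state=s2 head=-2 tape=[z]zzxyzzzy__   (s2,z)→(s3,_,→)
state=s3 head=-1 tape=_[z]zxyzzzy__   (s3,z)→(s1,x,→)
state=s1 head=0 tape=_x[z]xyzzzy__   (s1,z)→(s3,x,→)
state=s3 head=1 tape=_xx[x]yzzzy__   (s3,x)→(s2,y,→)
state=s2 head=2 tape=_xxy[y]zzzy__   (s2,y)→(s3,_,←)
state=s3 head=1 tape=_xx[y]_zzzy__   (s3,y)→(s2,x,·)
state=s2 head=1 tape=_xx[x]_zzzy__   (s2,x)→(s3,x,→)
state=s3 head=2 tape=_xxx[_]zzzy__   (s3,_)→(s0,z,→)
state=s0 head=3 tape=_xxxz[z]zzy__   (s0,z)→(s3,_,→)
state=s3 head=4 tape=_xxxz_[z]zy__   (s3,z)→(s1,x,→)
state=s1 head=5 tape=_xxxz_x[z]y__   (s1,z)→(s3,x,→)
state=s3 head=6 tape=_xxxz_xx[y]__   (s3,y)→(s2,x,·)
state=s2 head=6 tape=_xxxz_xx[x]__   (s2,x)→(s3,x,→)
state=s3 head=7 tape=_xxxz_xxx[_]_   (s3,_)→(s0,z,→)
state=s0 head=8 tape=_xxxz_xxxz[_]
The non-blank tape span at halt is xxxz_xxxz.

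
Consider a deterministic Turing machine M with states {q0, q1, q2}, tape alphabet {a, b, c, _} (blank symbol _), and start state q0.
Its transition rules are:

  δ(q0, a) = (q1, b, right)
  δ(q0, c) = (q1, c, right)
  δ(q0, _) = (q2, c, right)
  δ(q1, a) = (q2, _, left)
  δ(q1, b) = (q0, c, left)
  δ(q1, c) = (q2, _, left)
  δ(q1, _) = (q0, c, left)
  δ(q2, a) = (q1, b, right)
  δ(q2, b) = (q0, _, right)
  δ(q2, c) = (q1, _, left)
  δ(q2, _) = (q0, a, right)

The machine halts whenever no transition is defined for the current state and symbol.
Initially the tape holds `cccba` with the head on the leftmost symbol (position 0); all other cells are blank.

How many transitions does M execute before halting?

q0 | ____[c]ccba_   read c → write c, move right, go to q1
q1 | ____c[c]cba_   read c → write _, move left, go to q2
q2 | ____[c]_cba_   read c → write _, move left, go to q1
q1 | ___[_]__cba_   read _ → write c, move left, go to q0
q0 | __[_]c__cba_   read _ → write c, move right, go to q2
q2 | __c[c]__cba_   read c → write _, move left, go to q1
q1 | __[c]___cba_   read c → write _, move left, go to q2
q2 | _[_]____cba_   read _ → write a, move right, go to q0
q0 | _a[_]___cba_   read _ → write c, move right, go to q2
q2 | _ac[_]__cba_   read _ → write a, move right, go to q0
q0 | _aca[_]_cba_   read _ → write c, move right, go to q2
q2 | _acac[_]cba_   read _ → write a, move right, go to q0
q0 | _acaca[c]ba_   read c → write c, move right, go to q1
q1 | _acacac[b]a_   read b → write c, move left, go to q0
q0 | _acaca[c]ca_   read c → write c, move right, go to q1
q1 | _acacac[c]a_   read c → write _, move left, go to q2
q2 | _acaca[c]_a_   read c → write _, move left, go to q1
q1 | _acac[a]__a_   read a → write _, move left, go to q2
q2 | _aca[c]___a_   read c → write _, move left, go to q1
q1 | _ac[a]____a_   read a → write _, move left, go to q2
q2 | _a[c]_____a_   read c → write _, move left, go to q1
q1 | _[a]______a_   read a → write _, move left, go to q2
q2 | [_]_______a_   read _ → write a, move right, go to q0
q0 | a[_]______a_   read _ → write c, move right, go to q2
q2 | ac[_]_____a_   read _ → write a, move right, go to q0
q0 | aca[_]____a_   read _ → write c, move right, go to q2
q2 | acac[_]___a_   read _ → write a, move right, go to q0
q0 | acaca[_]__a_   read _ → write c, move right, go to q2
q2 | acacac[_]_a_   read _ → write a, move right, go to q0
q0 | acacaca[_]a_   read _ → write c, move right, go to q2
q2 | acacacac[a]_   read a → write b, move right, go to q1
q1 | acacacacb[_]   read _ → write c, move left, go to q0
q0 | acacacac[b]c
M halts after 32 transitions.

32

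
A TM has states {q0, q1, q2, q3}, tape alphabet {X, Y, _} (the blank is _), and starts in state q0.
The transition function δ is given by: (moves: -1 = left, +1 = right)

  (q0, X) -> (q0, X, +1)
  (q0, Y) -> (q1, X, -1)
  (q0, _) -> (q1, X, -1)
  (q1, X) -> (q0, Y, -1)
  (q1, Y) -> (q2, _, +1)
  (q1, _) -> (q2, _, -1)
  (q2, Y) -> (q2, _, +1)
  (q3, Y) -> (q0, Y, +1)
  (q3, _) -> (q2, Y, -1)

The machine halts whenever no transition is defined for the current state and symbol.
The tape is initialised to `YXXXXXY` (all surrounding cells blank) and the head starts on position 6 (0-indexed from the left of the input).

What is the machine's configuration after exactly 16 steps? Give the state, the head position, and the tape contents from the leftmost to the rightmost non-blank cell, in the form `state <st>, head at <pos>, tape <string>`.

q0 | __YXXXXX[Y]   read Y → write X, move -1, go to q1
q1 | __YXXXX[X]X   read X → write Y, move -1, go to q0
q0 | __YXXX[X]YX   read X → write X, move +1, go to q0
q0 | __YXXXX[Y]X   read Y → write X, move -1, go to q1
q1 | __YXXX[X]XX   read X → write Y, move -1, go to q0
q0 | __YXX[X]YXX   read X → write X, move +1, go to q0
q0 | __YXXX[Y]XX   read Y → write X, move -1, go to q1
q1 | __YXX[X]XXX   read X → write Y, move -1, go to q0
q0 | __YX[X]YXXX   read X → write X, move +1, go to q0
q0 | __YXX[Y]XXX   read Y → write X, move -1, go to q1
q1 | __YX[X]XXXX   read X → write Y, move -1, go to q0
q0 | __Y[X]YXXXX   read X → write X, move +1, go to q0
q0 | __YX[Y]XXXX   read Y → write X, move -1, go to q1
q1 | __Y[X]XXXXX   read X → write Y, move -1, go to q0
q0 | __[Y]YXXXXX   read Y → write X, move -1, go to q1
q1 | _[_]XYXXXXX   read _ → write _, move -1, go to q2
q2 | [_]_XYXXXXX
After 16 steps: state q2, head at -2, tape XYXXXXX.

state q2, head at -2, tape XYXXXXX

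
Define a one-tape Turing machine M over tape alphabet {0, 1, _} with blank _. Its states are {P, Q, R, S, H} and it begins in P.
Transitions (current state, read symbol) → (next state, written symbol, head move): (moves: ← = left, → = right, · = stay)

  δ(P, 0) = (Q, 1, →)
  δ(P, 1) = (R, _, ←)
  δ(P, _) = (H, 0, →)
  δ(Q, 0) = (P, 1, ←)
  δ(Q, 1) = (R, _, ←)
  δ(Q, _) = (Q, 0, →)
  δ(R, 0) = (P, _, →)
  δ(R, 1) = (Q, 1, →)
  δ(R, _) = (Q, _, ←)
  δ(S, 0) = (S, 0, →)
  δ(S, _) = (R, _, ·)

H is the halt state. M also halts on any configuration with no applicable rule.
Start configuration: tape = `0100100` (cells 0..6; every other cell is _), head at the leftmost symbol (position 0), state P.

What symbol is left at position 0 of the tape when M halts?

P | [0]100100   read 0 → write 1, move →, go to Q
Q | 1[1]00100   read 1 → write _, move ←, go to R
R | [1]_00100   read 1 → write 1, move →, go to Q
Q | 1[_]00100   read _ → write 0, move →, go to Q
Q | 10[0]0100   read 0 → write 1, move ←, go to P
P | 1[0]10100   read 0 → write 1, move →, go to Q
Q | 11[1]0100   read 1 → write _, move ←, go to R
R | 1[1]_0100   read 1 → write 1, move →, go to Q
Q | 11[_]0100   read _ → write 0, move →, go to Q
Q | 110[0]100   read 0 → write 1, move ←, go to P
P | 11[0]1100   read 0 → write 1, move →, go to Q
Q | 111[1]100   read 1 → write _, move ←, go to R
R | 11[1]_100   read 1 → write 1, move →, go to Q
Q | 111[_]100   read _ → write 0, move →, go to Q
Q | 1110[1]00   read 1 → write _, move ←, go to R
R | 111[0]_00   read 0 → write _, move →, go to P
P | 111_[_]00   read _ → write 0, move →, go to H
H | 111_0[0]0
Cell 0 holds 1 when M halts.

1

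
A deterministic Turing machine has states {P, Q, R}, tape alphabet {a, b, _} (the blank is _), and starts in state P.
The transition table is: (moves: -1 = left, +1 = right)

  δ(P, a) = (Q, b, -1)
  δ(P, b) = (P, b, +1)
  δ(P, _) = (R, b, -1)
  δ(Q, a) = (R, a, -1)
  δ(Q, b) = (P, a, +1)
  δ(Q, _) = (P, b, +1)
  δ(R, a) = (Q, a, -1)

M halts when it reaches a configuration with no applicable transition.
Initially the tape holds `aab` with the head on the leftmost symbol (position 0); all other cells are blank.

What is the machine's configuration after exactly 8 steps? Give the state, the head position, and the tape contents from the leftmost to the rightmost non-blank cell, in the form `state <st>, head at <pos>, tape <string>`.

P | _[a]ab_   read a → write b, move -1, go to Q
Q | [_]bab_   read _ → write b, move +1, go to P
P | b[b]ab_   read b → write b, move +1, go to P
P | bb[a]b_   read a → write b, move -1, go to Q
Q | b[b]bb_   read b → write a, move +1, go to P
P | ba[b]b_   read b → write b, move +1, go to P
P | bab[b]_   read b → write b, move +1, go to P
P | babb[_]   read _ → write b, move -1, go to R
R | bab[b]b
After 8 steps: state R, head at 2, tape babbb.

state R, head at 2, tape babbb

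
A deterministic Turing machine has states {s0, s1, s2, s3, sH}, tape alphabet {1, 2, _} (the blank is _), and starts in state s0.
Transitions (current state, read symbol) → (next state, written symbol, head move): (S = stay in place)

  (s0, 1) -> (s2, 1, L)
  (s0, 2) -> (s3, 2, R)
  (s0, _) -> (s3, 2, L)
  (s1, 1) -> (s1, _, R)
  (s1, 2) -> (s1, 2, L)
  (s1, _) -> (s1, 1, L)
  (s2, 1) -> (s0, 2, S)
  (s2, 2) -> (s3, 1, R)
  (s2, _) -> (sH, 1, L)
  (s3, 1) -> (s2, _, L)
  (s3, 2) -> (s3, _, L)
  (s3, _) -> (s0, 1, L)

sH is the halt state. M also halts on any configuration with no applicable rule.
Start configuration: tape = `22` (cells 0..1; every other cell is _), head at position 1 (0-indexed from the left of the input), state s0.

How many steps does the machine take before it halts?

state=s0 head=1 tape=__2[2]_   (s0,2)→(s3,2,R)
state=s3 head=2 tape=__22[_]   (s3,_)→(s0,1,L)
state=s0 head=1 tape=__2[2]1   (s0,2)→(s3,2,R)
state=s3 head=2 tape=__22[1]   (s3,1)→(s2,_,L)
state=s2 head=1 tape=__2[2]_   (s2,2)→(s3,1,R)
state=s3 head=2 tape=__21[_]   (s3,_)→(s0,1,L)
state=s0 head=1 tape=__2[1]1   (s0,1)→(s2,1,L)
state=s2 head=0 tape=__[2]11   (s2,2)→(s3,1,R)
state=s3 head=1 tape=__1[1]1   (s3,1)→(s2,_,L)
state=s2 head=0 tape=__[1]_1   (s2,1)→(s0,2,S)
state=s0 head=0 tape=__[2]_1   (s0,2)→(s3,2,R)
state=s3 head=1 tape=__2[_]1   (s3,_)→(s0,1,L)
state=s0 head=0 tape=__[2]11   (s0,2)→(s3,2,R)
state=s3 head=1 tape=__2[1]1   (s3,1)→(s2,_,L)
state=s2 head=0 tape=__[2]_1   (s2,2)→(s3,1,R)
state=s3 head=1 tape=__1[_]1   (s3,_)→(s0,1,L)
state=s0 head=0 tape=__[1]11   (s0,1)→(s2,1,L)
state=s2 head=-1 tape=_[_]111   (s2,_)→(sH,1,L)
state=sH head=-2 tape=[_]1111
M halts after 18 transitions.

18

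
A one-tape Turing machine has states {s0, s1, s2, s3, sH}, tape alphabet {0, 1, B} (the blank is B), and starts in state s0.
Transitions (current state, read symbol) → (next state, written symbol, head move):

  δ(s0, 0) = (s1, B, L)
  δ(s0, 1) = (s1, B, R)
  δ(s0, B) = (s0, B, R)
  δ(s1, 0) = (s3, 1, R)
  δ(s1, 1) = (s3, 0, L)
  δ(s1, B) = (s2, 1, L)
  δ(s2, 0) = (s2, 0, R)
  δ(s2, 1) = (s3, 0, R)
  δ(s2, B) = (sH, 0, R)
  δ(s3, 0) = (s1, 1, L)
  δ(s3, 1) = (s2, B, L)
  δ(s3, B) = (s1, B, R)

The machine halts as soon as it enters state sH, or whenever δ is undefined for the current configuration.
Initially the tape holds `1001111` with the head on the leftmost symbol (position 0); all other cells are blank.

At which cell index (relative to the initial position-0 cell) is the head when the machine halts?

s0 | [1]001111B   read 1 → write B, move R, go to s1
s1 | B[0]01111B   read 0 → write 1, move R, go to s3
s3 | B1[0]1111B   read 0 → write 1, move L, go to s1
s1 | B[1]11111B   read 1 → write 0, move L, go to s3
s3 | [B]011111B   read B → write B, move R, go to s1
s1 | B[0]11111B   read 0 → write 1, move R, go to s3
s3 | B1[1]1111B   read 1 → write B, move L, go to s2
s2 | B[1]B1111B   read 1 → write 0, move R, go to s3
s3 | B0[B]1111B   read B → write B, move R, go to s1
s1 | B0B[1]111B   read 1 → write 0, move L, go to s3
s3 | B0[B]0111B   read B → write B, move R, go to s1
s1 | B0B[0]111B   read 0 → write 1, move R, go to s3
s3 | B0B1[1]11B   read 1 → write B, move L, go to s2
s2 | B0B[1]B11B   read 1 → write 0, move R, go to s3
s3 | B0B0[B]11B   read B → write B, move R, go to s1
s1 | B0B0B[1]1B   read 1 → write 0, move L, go to s3
s3 | B0B0[B]01B   read B → write B, move R, go to s1
s1 | B0B0B[0]1B   read 0 → write 1, move R, go to s3
s3 | B0B0B1[1]B   read 1 → write B, move L, go to s2
s2 | B0B0B[1]BB   read 1 → write 0, move R, go to s3
s3 | B0B0B0[B]B   read B → write B, move R, go to s1
s1 | B0B0B0B[B]   read B → write 1, move L, go to s2
s2 | B0B0B0[B]1   read B → write 0, move R, go to sH
sH | B0B0B00[1]
At halt the head is at cell 7.

7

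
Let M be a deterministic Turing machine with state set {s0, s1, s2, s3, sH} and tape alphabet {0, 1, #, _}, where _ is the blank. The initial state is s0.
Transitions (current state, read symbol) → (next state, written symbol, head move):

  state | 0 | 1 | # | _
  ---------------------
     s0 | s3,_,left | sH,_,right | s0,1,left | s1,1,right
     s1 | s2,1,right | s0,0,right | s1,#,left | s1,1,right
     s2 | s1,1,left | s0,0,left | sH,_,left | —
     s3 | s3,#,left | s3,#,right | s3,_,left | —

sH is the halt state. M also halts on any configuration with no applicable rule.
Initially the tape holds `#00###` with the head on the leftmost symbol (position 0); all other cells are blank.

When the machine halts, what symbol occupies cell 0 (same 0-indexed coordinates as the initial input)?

_

s0 | __[#]00###   read # → write 1, move left, go to s0
s0 | _[_]100###   read _ → write 1, move right, go to s1
s1 | _1[1]00###   read 1 → write 0, move right, go to s0
s0 | _10[0]0###   read 0 → write _, move left, go to s3
s3 | _1[0]_0###   read 0 → write #, move left, go to s3
s3 | _[1]#_0###   read 1 → write #, move right, go to s3
s3 | _#[#]_0###   read # → write _, move left, go to s3
s3 | _[#]__0###   read # → write _, move left, go to s3
s3 | [_]___0###
Cell 0 holds _ when M halts.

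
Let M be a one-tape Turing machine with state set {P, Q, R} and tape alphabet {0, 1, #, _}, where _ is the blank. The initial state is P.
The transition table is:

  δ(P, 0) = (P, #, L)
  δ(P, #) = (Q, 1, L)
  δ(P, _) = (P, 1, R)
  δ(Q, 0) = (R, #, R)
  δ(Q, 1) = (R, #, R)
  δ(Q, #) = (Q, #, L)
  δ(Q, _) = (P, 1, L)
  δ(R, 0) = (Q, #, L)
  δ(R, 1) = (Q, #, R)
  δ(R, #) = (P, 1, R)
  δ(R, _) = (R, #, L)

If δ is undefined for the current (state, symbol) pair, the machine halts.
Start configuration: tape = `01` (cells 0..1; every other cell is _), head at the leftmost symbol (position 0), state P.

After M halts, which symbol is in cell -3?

P | ___[0]1__   read 0 → write #, move L, go to P
P | __[_]#1__   read _ → write 1, move R, go to P
P | __1[#]1__   read # → write 1, move L, go to Q
Q | __[1]11__   read 1 → write #, move R, go to R
R | __#[1]1__   read 1 → write #, move R, go to Q
Q | __##[1]__   read 1 → write #, move R, go to R
R | __###[_]_   read _ → write #, move L, go to R
R | __##[#]#_   read # → write 1, move R, go to P
P | __##1[#]_   read # → write 1, move L, go to Q
Q | __##[1]1_   read 1 → write #, move R, go to R
R | __###[1]_   read 1 → write #, move R, go to Q
Q | __####[_]   read _ → write 1, move L, go to P
P | __###[#]1   read # → write 1, move L, go to Q
Q | __##[#]11   read # → write #, move L, go to Q
Q | __#[#]#11   read # → write #, move L, go to Q
Q | __[#]##11   read # → write #, move L, go to Q
Q | _[_]###11   read _ → write 1, move L, go to P
P | [_]1###11   read _ → write 1, move R, go to P
P | 1[1]###11
Cell -3 holds 1 when M halts.

1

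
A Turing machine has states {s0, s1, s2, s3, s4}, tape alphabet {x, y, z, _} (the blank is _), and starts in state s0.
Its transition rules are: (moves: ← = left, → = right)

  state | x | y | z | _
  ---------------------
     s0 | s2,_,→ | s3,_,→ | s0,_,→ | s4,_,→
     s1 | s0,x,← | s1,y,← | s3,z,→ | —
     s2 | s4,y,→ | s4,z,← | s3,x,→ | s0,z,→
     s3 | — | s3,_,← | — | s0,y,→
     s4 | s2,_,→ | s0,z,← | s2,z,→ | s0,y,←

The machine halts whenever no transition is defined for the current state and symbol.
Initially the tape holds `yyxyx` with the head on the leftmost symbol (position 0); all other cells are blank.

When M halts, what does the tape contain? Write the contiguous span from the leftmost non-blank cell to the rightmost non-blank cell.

s0 | [y]yxyx   read y → write _, move →, go to s3
s3 | _[y]xyx   read y → write _, move ←, go to s3
s3 | [_]_xyx   read _ → write y, move →, go to s0
s0 | y[_]xyx   read _ → write _, move →, go to s4
s4 | y_[x]yx   read x → write _, move →, go to s2
s2 | y__[y]x   read y → write z, move ←, go to s4
s4 | y_[_]zx   read _ → write y, move ←, go to s0
s0 | y[_]yzx   read _ → write _, move →, go to s4
s4 | y_[y]zx   read y → write z, move ←, go to s0
s0 | y[_]zzx   read _ → write _, move →, go to s4
s4 | y_[z]zx   read z → write z, move →, go to s2
s2 | y_z[z]x   read z → write x, move →, go to s3
s3 | y_zx[x]
The non-blank tape span at halt is y_zxx.

y_zxx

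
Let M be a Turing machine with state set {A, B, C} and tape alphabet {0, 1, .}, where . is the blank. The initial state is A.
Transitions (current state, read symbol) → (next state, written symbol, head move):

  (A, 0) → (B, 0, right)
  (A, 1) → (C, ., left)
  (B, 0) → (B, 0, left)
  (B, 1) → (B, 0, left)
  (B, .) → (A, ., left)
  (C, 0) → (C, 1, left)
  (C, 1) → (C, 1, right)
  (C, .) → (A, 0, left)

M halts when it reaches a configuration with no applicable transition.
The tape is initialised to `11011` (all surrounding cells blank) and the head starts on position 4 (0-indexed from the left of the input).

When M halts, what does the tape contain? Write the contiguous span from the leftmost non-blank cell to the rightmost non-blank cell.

A | ..1101[1]   read 1 → write ., move left, go to C
C | ..110[1].   read 1 → write 1, move right, go to C
C | ..1101[.]   read . → write 0, move left, go to A
A | ..110[1]0   read 1 → write ., move left, go to C
C | ..11[0].0   read 0 → write 1, move left, go to C
C | ..1[1]1.0   read 1 → write 1, move right, go to C
C | ..11[1].0   read 1 → write 1, move right, go to C
C | ..111[.]0   read . → write 0, move left, go to A
A | ..11[1]00   read 1 → write ., move left, go to C
C | ..1[1].00   read 1 → write 1, move right, go to C
C | ..11[.]00   read . → write 0, move left, go to A
A | ..1[1]000   read 1 → write ., move left, go to C
C | ..[1].000   read 1 → write 1, move right, go to C
C | ..1[.]000   read . → write 0, move left, go to A
A | ..[1]0000   read 1 → write ., move left, go to C
C | .[.].0000   read . → write 0, move left, go to A
A | [.]0.0000
The non-blank tape span at halt is 0.0000.

0.0000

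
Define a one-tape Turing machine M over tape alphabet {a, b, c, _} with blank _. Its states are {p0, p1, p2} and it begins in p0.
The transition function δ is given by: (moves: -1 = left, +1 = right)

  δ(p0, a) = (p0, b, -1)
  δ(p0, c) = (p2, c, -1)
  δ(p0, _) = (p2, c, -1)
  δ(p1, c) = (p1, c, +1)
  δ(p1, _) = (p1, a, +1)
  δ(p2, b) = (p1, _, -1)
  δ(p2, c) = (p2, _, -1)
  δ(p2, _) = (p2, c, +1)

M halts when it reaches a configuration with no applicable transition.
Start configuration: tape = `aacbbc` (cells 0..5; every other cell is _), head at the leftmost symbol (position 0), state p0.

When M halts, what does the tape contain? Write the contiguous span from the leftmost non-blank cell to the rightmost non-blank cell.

cccaacbbc

p0 | ___[a]acbbc   read a → write b, move -1, go to p0
p0 | __[_]bacbbc   read _ → write c, move -1, go to p2
p2 | _[_]cbacbbc   read _ → write c, move +1, go to p2
p2 | _c[c]bacbbc   read c → write _, move -1, go to p2
p2 | _[c]_bacbbc   read c → write _, move -1, go to p2
p2 | [_]__bacbbc   read _ → write c, move +1, go to p2
p2 | c[_]_bacbbc   read _ → write c, move +1, go to p2
p2 | cc[_]bacbbc   read _ → write c, move +1, go to p2
p2 | ccc[b]acbbc   read b → write _, move -1, go to p1
p1 | cc[c]_acbbc   read c → write c, move +1, go to p1
p1 | ccc[_]acbbc   read _ → write a, move +1, go to p1
p1 | ccca[a]cbbc
The non-blank tape span at halt is cccaacbbc.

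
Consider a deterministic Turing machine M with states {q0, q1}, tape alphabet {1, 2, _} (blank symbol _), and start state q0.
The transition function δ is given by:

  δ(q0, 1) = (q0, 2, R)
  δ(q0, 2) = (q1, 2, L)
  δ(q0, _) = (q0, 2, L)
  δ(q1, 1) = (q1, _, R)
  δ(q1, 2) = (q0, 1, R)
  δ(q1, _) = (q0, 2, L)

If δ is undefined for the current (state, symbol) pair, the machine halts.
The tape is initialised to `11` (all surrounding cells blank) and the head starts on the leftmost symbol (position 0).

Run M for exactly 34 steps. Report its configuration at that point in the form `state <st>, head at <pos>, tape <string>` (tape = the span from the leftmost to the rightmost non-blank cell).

q0 | [1]1_____   read 1 → write 2, move R, go to q0
q0 | 2[1]_____   read 1 → write 2, move R, go to q0
q0 | 22[_]____   read _ → write 2, move L, go to q0
q0 | 2[2]2____   read 2 → write 2, move L, go to q1
q1 | [2]22____   read 2 → write 1, move R, go to q0
q0 | 1[2]2____   read 2 → write 2, move L, go to q1
q1 | [1]22____   read 1 → write _, move R, go to q1
q1 | _[2]2____   read 2 → write 1, move R, go to q0
q0 | _1[2]____   read 2 → write 2, move L, go to q1
q1 | _[1]2____   read 1 → write _, move R, go to q1
q1 | __[2]____   read 2 → write 1, move R, go to q0
q0 | __1[_]___   read _ → write 2, move L, go to q0
q0 | __[1]2___   read 1 → write 2, move R, go to q0
q0 | __2[2]___   read 2 → write 2, move L, go to q1
q1 | __[2]2___   read 2 → write 1, move R, go to q0
q0 | __1[2]___   read 2 → write 2, move L, go to q1
q1 | __[1]2___   read 1 → write _, move R, go to q1
q1 | ___[2]___   read 2 → write 1, move R, go to q0
q0 | ___1[_]__   read _ → write 2, move L, go to q0
q0 | ___[1]2__   read 1 → write 2, move R, go to q0
q0 | ___2[2]__   read 2 → write 2, move L, go to q1
q1 | ___[2]2__   read 2 → write 1, move R, go to q0
q0 | ___1[2]__   read 2 → write 2, move L, go to q1
q1 | ___[1]2__   read 1 → write _, move R, go to q1
q1 | ____[2]__   read 2 → write 1, move R, go to q0
q0 | ____1[_]_   read _ → write 2, move L, go to q0
q0 | ____[1]2_   read 1 → write 2, move R, go to q0
q0 | ____2[2]_   read 2 → write 2, move L, go to q1
q1 | ____[2]2_   read 2 → write 1, move R, go to q0
q0 | ____1[2]_   read 2 → write 2, move L, go to q1
q1 | ____[1]2_   read 1 → write _, move R, go to q1
q1 | _____[2]_   read 2 → write 1, move R, go to q0
q0 | _____1[_]   read _ → write 2, move L, go to q0
q0 | _____[1]2   read 1 → write 2, move R, go to q0
q0 | _____2[2]
After 34 steps: state q0, head at 6, tape 22.

state q0, head at 6, tape 22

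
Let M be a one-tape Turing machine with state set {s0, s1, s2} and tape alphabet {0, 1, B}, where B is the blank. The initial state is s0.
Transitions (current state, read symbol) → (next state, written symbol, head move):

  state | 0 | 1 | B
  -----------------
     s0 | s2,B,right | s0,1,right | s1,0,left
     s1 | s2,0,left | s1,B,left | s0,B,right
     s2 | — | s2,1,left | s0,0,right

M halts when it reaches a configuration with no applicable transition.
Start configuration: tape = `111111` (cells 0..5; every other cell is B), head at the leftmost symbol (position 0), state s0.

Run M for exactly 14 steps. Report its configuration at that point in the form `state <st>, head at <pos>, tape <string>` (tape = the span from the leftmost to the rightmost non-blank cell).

state s0, head at 0, tape 0

s0 | B[1]11111B   read 1 → write 1, move right, go to s0
s0 | B1[1]1111B   read 1 → write 1, move right, go to s0
s0 | B11[1]111B   read 1 → write 1, move right, go to s0
s0 | B111[1]11B   read 1 → write 1, move right, go to s0
s0 | B1111[1]1B   read 1 → write 1, move right, go to s0
s0 | B11111[1]B   read 1 → write 1, move right, go to s0
s0 | B111111[B]   read B → write 0, move left, go to s1
s1 | B11111[1]0   read 1 → write B, move left, go to s1
s1 | B1111[1]B0   read 1 → write B, move left, go to s1
s1 | B111[1]BB0   read 1 → write B, move left, go to s1
s1 | B11[1]BBB0   read 1 → write B, move left, go to s1
s1 | B1[1]BBBB0   read 1 → write B, move left, go to s1
s1 | B[1]BBBBB0   read 1 → write B, move left, go to s1
s1 | [B]BBBBBB0   read B → write B, move right, go to s0
s0 | B[B]BBBBB0
After 14 steps: state s0, head at 0, tape 0.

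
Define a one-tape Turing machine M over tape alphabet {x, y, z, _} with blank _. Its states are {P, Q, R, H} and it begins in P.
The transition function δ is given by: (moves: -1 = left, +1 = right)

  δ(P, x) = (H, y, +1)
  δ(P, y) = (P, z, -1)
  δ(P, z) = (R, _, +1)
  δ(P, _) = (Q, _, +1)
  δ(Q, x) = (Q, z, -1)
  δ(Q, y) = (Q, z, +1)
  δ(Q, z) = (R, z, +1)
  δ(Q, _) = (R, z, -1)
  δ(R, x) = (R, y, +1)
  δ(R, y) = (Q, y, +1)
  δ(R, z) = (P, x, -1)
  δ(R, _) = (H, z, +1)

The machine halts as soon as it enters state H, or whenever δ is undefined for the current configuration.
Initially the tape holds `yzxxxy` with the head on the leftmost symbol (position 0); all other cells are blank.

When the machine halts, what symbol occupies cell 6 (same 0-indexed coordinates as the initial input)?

z

state=P head=0 tape=_[y]zxxxy___   (P,y)→(P,z,-1)
state=P head=-1 tape=[_]zzxxxy___   (P,_)→(Q,_,+1)
state=Q head=0 tape=_[z]zxxxy___   (Q,z)→(R,z,+1)
state=R head=1 tape=_z[z]xxxy___   (R,z)→(P,x,-1)
state=P head=0 tape=_[z]xxxxy___   (P,z)→(R,_,+1)
state=R head=1 tape=__[x]xxxy___   (R,x)→(R,y,+1)
state=R head=2 tape=__y[x]xxy___   (R,x)→(R,y,+1)
state=R head=3 tape=__yy[x]xy___   (R,x)→(R,y,+1)
state=R head=4 tape=__yyy[x]y___   (R,x)→(R,y,+1)
state=R head=5 tape=__yyyy[y]___   (R,y)→(Q,y,+1)
state=Q head=6 tape=__yyyyy[_]__   (Q,_)→(R,z,-1)
state=R head=5 tape=__yyyy[y]z__   (R,y)→(Q,y,+1)
state=Q head=6 tape=__yyyyy[z]__   (Q,z)→(R,z,+1)
state=R head=7 tape=__yyyyyz[_]_   (R,_)→(H,z,+1)
state=H head=8 tape=__yyyyyzz[_]
Cell 6 holds z when M halts.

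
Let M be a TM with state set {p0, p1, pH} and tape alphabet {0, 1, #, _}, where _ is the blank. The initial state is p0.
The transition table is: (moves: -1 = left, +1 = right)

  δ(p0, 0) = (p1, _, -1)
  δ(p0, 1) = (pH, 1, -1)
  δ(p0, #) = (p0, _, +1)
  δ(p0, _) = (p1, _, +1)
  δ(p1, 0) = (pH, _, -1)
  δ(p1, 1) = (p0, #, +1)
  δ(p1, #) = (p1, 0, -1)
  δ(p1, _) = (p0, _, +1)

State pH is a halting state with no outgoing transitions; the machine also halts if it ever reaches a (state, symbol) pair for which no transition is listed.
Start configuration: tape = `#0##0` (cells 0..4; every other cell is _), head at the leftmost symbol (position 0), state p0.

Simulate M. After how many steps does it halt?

p0 | [#]0##0   read # → write _, move +1, go to p0
p0 | _[0]##0   read 0 → write _, move -1, go to p1
p1 | [_]_##0   read _ → write _, move +1, go to p0
p0 | _[_]##0   read _ → write _, move +1, go to p1
p1 | __[#]#0   read # → write 0, move -1, go to p1
p1 | _[_]0#0   read _ → write _, move +1, go to p0
p0 | __[0]#0   read 0 → write _, move -1, go to p1
p1 | _[_]_#0   read _ → write _, move +1, go to p0
p0 | __[_]#0   read _ → write _, move +1, go to p1
p1 | ___[#]0   read # → write 0, move -1, go to p1
p1 | __[_]00   read _ → write _, move +1, go to p0
p0 | ___[0]0   read 0 → write _, move -1, go to p1
p1 | __[_]_0   read _ → write _, move +1, go to p0
p0 | ___[_]0   read _ → write _, move +1, go to p1
p1 | ____[0]   read 0 → write _, move -1, go to pH
pH | ___[_]_
M halts after 15 transitions.

15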